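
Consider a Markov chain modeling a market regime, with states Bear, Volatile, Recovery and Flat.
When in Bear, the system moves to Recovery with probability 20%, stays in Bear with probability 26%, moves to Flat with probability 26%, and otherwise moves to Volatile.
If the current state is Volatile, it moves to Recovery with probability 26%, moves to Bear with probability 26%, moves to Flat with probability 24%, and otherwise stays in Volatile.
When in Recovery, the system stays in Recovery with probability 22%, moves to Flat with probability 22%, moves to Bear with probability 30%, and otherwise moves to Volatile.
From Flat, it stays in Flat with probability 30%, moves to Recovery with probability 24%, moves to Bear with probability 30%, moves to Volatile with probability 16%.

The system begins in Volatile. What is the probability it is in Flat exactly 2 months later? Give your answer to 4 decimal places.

0.2544

Propagate the distribution vector 2 months from Volatile.
After 0 months: (0.0000, 1.0000, 0.0000, 0.0000)
After 1 month: (0.2600, 0.2400, 0.2600, 0.2400)
After 2 months: (0.2800, 0.2364, 0.2292, 0.2544)
P(in Flat after 2 months) = 0.2544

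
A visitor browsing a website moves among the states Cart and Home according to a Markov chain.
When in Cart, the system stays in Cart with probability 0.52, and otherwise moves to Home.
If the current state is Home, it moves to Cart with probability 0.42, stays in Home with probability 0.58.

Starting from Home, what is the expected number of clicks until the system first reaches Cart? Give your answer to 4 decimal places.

2.3810

Let t(s) be the expected number of clicks to first reach Cart from state s, with t(Cart) = 0. Conditioning on the first click:
t(Home) = 1 + 0.58·t(Home)
Solving: t(Home) = 2.3810.
Expected clicks from Home to Cart: 2.3810.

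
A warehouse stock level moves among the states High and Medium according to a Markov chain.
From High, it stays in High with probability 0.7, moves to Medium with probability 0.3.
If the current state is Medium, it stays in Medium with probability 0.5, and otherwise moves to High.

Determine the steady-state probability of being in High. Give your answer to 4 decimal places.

Let the stationary distribution be π with π = πP and π_1 + π_2 = 1.
π_1 = 0.7·π_1 + 0.5·π_2
Solving with the normalization constraint gives π = (0.6250, 0.3750).
So the stationary probability of High is 0.6250.

0.6250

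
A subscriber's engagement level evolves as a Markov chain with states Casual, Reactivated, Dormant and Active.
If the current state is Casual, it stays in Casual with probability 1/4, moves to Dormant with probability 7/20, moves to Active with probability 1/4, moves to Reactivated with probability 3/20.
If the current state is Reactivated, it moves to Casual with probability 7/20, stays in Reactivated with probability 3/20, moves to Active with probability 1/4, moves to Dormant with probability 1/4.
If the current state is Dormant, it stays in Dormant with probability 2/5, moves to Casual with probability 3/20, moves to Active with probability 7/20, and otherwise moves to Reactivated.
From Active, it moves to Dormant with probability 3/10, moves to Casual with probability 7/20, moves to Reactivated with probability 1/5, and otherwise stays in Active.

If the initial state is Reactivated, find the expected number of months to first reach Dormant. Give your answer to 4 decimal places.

Let t(s) be the expected number of months to first reach Dormant from state s, with t(Dormant) = 0. Conditioning on the first month:
t(Casual) = 1 + 0.25·t(Casual) + 0.15·t(Reactivated) + 0.25·t(Active)
t(Reactivated) = 1 + 0.35·t(Casual) + 0.15·t(Reactivated) + 0.25·t(Active)
t(Active) = 1 + 0.35·t(Casual) + 0.2·t(Reactivated) + 0.15·t(Active)
Solving: t(Casual) = 3.1008, t(Reactivated) = 3.4109, t(Active) = 3.2558.
Expected months from Reactivated to Dormant: 3.4109.

3.4109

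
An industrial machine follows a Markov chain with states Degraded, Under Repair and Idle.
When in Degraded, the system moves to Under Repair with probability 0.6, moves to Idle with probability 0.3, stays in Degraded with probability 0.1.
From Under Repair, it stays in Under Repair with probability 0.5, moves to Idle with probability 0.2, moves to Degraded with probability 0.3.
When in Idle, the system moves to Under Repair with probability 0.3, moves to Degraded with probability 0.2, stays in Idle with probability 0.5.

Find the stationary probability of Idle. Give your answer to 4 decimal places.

0.3176

Let the stationary distribution be π with π = πP and π_1 + π_2 + π_3 = 1.
π_1 = 0.1·π_1 + 0.3·π_2 + 0.2·π_3
π_2 = 0.6·π_1 + 0.5·π_2 + 0.3·π_3
Solving with the normalization constraint gives π = (0.2235, 0.4588, 0.3176).
So the stationary probability of Idle is 0.3176.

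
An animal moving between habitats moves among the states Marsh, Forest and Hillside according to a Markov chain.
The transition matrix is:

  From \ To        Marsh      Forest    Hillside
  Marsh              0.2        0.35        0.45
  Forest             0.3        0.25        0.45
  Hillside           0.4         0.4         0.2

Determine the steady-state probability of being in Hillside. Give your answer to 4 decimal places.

Let the stationary distribution be π with π = πP and π_1 + π_2 + π_3 = 1.
π_1 = 0.2·π_1 + 0.3·π_2 + 0.4·π_3
π_2 = 0.35·π_1 + 0.25·π_2 + 0.4·π_3
Solving with the normalization constraint gives π = (0.3055, 0.3345, 0.3600).
So the stationary probability of Hillside is 0.3600.

0.3600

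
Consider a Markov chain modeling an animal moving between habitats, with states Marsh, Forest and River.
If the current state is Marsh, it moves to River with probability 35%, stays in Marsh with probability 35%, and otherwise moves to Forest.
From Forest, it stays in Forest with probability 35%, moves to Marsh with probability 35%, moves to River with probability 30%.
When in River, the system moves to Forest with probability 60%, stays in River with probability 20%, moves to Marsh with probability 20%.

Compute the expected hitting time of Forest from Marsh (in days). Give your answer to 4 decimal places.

2.5556

Let t(s) be the expected number of days to first reach Forest from state s, with t(Forest) = 0. Conditioning on the first day:
t(Marsh) = 1 + 0.35·t(Marsh) + 0.35·t(River)
t(River) = 1 + 0.2·t(Marsh) + 0.2·t(River)
Solving: t(Marsh) = 2.5556, t(River) = 1.8889.
Expected days from Marsh to Forest: 2.5556.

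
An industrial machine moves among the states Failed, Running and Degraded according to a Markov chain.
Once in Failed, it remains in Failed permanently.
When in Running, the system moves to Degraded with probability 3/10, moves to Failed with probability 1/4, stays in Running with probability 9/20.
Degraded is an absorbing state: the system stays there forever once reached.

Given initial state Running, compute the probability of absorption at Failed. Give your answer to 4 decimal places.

Let h(s) be the probability of absorption at Failed starting from transient state s. Then h(Failed) = 1 and h(Degraded) = 0. By first-step analysis:
h(Running) = 0.25·1 + 0.45·h(Running) + 0.3·0
Solving: h(Running) = 0.4545.
Starting from Running, the probability is 0.4545.

0.4545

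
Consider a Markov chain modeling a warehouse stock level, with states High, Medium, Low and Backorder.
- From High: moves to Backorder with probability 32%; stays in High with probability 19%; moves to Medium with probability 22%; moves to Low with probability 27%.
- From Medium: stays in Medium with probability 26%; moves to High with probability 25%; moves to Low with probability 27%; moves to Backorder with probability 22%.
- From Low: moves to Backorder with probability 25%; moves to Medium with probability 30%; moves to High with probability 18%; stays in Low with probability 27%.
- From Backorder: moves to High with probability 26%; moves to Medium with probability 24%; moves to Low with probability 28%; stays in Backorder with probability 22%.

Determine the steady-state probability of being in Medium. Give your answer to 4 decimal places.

0.2571

Let the stationary distribution be π with π = πP and π_1 + π_2 + π_3 + π_4 = 1.
π_1 = 0.19·π_1 + 0.25·π_2 + 0.18·π_3 + 0.26·π_4
π_2 = 0.22·π_1 + 0.26·π_2 + 0.3·π_3 + 0.24·π_4
π_3 = 0.27·π_1 + 0.27·π_2 + 0.27·π_3 + 0.28·π_4
Solving with the normalization constraint gives π = (0.2202, 0.2571, 0.2725, 0.2502).
So the stationary probability of Medium is 0.2571.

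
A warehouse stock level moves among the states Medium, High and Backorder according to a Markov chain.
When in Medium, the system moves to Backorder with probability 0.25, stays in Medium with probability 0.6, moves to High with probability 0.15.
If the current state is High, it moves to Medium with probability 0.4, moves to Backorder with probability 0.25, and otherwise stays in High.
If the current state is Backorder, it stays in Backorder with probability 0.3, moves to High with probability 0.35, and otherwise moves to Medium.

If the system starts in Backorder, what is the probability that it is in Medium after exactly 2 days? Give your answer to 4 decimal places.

Sum over the intermediate state after 1 day:
P = P(Backorder→Medium)·P(Medium→Medium) + P(Backorder→High)·P(High→Medium) + P(Backorder→Backorder)·P(Backorder→Medium)
  = 0.35×0.6 + 0.35×0.4 + 0.3×0.35
  = 0.2100 + 0.1400 + 0.1050 = 0.4550

0.4550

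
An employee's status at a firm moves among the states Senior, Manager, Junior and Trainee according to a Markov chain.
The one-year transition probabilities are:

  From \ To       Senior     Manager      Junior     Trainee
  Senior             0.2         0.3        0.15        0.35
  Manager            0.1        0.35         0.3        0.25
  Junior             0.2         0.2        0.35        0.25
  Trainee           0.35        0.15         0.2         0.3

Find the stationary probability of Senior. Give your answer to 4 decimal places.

0.2185

Let the stationary distribution be π with π = πP and π_1 + π_2 + π_3 + π_4 = 1.
π_1 = 0.2·π_1 + 0.1·π_2 + 0.2·π_3 + 0.35·π_4
π_2 = 0.3·π_1 + 0.35·π_2 + 0.2·π_3 + 0.15·π_4
π_3 = 0.15·π_1 + 0.3·π_2 + 0.35·π_3 + 0.2·π_4
Solving with the normalization constraint gives π = (0.2185, 0.2442, 0.2512, 0.2862).
So the stationary probability of Senior is 0.2185.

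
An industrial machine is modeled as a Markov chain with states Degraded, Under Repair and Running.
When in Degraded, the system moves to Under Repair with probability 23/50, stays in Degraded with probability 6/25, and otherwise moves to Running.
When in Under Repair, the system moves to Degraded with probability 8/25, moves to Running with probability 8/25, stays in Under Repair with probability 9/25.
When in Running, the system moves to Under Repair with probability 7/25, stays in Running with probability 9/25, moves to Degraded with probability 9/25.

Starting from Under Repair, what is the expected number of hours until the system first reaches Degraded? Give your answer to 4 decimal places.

3.0000

Let t(s) be the expected number of hours to first reach Degraded from state s, with t(Degraded) = 0. Conditioning on the first hour:
t(Under Repair) = 1 + 0.36·t(Under Repair) + 0.32·t(Running)
t(Running) = 1 + 0.28·t(Under Repair) + 0.36·t(Running)
Solving: t(Under Repair) = 3.0000, t(Running) = 2.8750.
Expected hours from Under Repair to Degraded: 3.0000.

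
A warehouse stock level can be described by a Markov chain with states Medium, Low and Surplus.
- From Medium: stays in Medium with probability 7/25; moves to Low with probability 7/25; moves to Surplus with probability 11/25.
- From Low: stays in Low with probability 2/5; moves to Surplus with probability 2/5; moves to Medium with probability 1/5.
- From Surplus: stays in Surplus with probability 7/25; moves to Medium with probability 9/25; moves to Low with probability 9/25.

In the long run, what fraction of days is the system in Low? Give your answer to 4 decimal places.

0.3516

Let the stationary distribution be π with π = πP and π_1 + π_2 + π_3 = 1.
π_1 = 0.28·π_1 + 0.2·π_2 + 0.36·π_3
π_2 = 0.28·π_1 + 0.4·π_2 + 0.36·π_3
Solving with the normalization constraint gives π = (0.2813, 0.3516, 0.3672).
So the stationary probability of Low is 0.3516.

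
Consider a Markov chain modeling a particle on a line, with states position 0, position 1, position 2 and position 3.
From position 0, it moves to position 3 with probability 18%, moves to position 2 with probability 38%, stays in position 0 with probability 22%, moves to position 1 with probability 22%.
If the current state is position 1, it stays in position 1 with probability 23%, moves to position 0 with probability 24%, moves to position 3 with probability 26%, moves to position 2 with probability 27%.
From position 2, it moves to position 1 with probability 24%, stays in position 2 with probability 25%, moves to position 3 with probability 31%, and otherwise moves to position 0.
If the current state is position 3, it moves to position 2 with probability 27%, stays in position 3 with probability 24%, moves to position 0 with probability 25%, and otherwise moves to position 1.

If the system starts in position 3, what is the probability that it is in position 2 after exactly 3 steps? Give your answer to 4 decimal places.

0.2891

Propagate the distribution vector 3 steps from position 3.
After 0 steps: (0.0000, 0.0000, 0.0000, 1.0000)
After 1 step: (0.2500, 0.2400, 0.2700, 0.2400)
After 2 steps: (0.2266, 0.2326, 0.2921, 0.2487)
After 3 steps: (0.2263, 0.2331, 0.2891, 0.2515)
P(in position 2 after 3 steps) = 0.2891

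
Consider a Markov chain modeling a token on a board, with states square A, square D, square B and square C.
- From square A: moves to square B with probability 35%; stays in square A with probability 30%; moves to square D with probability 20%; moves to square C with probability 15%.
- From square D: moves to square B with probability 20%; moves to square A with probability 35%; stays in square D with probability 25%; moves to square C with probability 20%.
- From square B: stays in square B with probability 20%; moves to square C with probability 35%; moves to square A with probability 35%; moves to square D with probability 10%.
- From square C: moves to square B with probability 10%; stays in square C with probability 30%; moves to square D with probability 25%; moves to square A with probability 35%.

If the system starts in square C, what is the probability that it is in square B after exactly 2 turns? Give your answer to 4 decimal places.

Propagate the distribution vector 2 turns from square C.
After 0 turns: (0.0000, 0.0000, 0.0000, 1.0000)
After 1 turn: (0.3500, 0.2500, 0.1000, 0.3000)
After 2 turns: (0.3325, 0.2175, 0.2225, 0.2275)
P(in square B after 2 turns) = 0.2225

0.2225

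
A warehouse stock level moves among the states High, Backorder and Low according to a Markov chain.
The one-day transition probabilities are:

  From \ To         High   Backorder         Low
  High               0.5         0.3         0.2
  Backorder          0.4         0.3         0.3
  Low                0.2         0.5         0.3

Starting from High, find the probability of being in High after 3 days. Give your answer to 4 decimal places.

Propagate the distribution vector 3 days from High.
After 0 days: (1.0000, 0.0000, 0.0000)
After 1 day: (0.5000, 0.3000, 0.2000)
After 2 days: (0.4100, 0.3400, 0.2500)
After 3 days: (0.3910, 0.3500, 0.2590)
P(in High after 3 days) = 0.3910

0.3910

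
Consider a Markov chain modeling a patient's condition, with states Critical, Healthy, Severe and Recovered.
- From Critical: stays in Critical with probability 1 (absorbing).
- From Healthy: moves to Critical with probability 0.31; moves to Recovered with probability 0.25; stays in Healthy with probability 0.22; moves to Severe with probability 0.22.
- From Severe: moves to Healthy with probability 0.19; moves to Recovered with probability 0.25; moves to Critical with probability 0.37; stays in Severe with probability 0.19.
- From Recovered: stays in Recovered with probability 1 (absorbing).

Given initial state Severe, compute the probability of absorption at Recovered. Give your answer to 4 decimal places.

Let h(s) be the probability of absorption at Recovered starting from transient state s. Then h(Recovered) = 1 and h(Critical) = 0. By first-step analysis:
h(Healthy) = 0.31·0 + 0.22·h(Healthy) + 0.22·h(Severe) + 0.25·1
h(Severe) = 0.37·0 + 0.19·h(Healthy) + 0.19·h(Severe) + 0.25·1
Solving: h(Healthy) = 0.4364, h(Severe) = 0.4110.
Starting from Severe, the probability is 0.4110.

0.4110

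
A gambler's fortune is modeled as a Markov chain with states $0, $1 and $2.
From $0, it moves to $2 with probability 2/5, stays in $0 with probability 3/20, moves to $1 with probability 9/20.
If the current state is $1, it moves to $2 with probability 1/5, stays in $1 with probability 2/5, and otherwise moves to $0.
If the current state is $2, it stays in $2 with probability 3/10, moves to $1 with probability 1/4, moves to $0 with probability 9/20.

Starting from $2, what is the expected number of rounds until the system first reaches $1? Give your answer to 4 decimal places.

Let t(s) be the expected number of rounds to first reach $1 from state s, with t($1) = 0. Conditioning on the first round:
t($0) = 1 + 0.15·t($0) + 0.4·t($2)
t($2) = 1 + 0.45·t($0) + 0.3·t($2)
Solving: t($0) = 2.6506, t($2) = 3.1325.
Expected rounds from $2 to $1: 3.1325.

3.1325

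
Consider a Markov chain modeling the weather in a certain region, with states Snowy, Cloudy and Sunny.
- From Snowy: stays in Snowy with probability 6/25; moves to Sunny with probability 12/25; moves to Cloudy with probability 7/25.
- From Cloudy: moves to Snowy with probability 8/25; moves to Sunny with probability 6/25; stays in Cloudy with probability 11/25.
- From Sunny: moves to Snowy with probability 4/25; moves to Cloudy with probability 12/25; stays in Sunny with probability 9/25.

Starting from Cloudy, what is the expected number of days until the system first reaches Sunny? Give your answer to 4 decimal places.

3.2143

Let t(s) be the expected number of days to first reach Sunny from state s, with t(Sunny) = 0. Conditioning on the first day:
t(Snowy) = 1 + 0.24·t(Snowy) + 0.28·t(Cloudy)
t(Cloudy) = 1 + 0.32·t(Snowy) + 0.44·t(Cloudy)
Solving: t(Snowy) = 2.5000, t(Cloudy) = 3.2143.
Expected days from Cloudy to Sunny: 3.2143.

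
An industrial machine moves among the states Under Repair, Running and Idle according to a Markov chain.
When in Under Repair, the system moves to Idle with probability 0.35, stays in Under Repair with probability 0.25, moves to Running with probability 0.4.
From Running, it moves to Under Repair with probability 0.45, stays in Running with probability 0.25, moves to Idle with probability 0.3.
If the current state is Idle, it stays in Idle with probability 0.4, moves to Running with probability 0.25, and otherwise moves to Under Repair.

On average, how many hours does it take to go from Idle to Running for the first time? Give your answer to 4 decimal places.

Let t(s) be the expected number of hours to first reach Running from state s, with t(Running) = 0. Conditioning on the first hour:
t(Under Repair) = 1 + 0.25·t(Under Repair) + 0.35·t(Idle)
t(Idle) = 1 + 0.35·t(Under Repair) + 0.4·t(Idle)
Solving: t(Under Repair) = 2.9008, t(Idle) = 3.3588.
Expected hours from Idle to Running: 3.3588.

3.3588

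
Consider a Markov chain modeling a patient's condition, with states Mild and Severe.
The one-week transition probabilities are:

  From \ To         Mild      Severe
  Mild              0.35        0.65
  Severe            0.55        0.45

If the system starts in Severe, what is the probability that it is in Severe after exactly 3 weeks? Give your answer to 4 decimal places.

0.5380

Propagate the distribution vector 3 weeks from Severe.
After 0 weeks: (0.0000, 1.0000)
After 1 week: (0.5500, 0.4500)
After 2 weeks: (0.4400, 0.5600)
After 3 weeks: (0.4620, 0.5380)
P(in Severe after 3 weeks) = 0.5380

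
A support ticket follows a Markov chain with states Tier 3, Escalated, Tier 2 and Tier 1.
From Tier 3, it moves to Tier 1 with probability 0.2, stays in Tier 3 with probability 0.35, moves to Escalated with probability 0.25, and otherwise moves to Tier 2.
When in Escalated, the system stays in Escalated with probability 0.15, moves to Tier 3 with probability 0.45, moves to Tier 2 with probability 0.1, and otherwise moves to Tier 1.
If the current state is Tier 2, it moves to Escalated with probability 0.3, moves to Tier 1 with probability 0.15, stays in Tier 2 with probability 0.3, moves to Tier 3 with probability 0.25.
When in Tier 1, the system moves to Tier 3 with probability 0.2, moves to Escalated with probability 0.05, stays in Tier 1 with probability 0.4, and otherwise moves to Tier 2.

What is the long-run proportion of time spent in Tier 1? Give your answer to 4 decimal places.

0.2587

Let the stationary distribution be π with π = πP and π_1 + π_2 + π_3 + π_4 = 1.
π_1 = 0.35·π_1 + 0.45·π_2 + 0.25·π_3 + 0.2·π_4
π_2 = 0.25·π_1 + 0.15·π_2 + 0.3·π_3 + 0.05·π_4
π_3 = 0.2·π_1 + 0.1·π_2 + 0.3·π_3 + 0.35·π_4
Solving with the normalization constraint gives π = (0.3059, 0.1913, 0.2441, 0.2587).
So the stationary probability of Tier 1 is 0.2587.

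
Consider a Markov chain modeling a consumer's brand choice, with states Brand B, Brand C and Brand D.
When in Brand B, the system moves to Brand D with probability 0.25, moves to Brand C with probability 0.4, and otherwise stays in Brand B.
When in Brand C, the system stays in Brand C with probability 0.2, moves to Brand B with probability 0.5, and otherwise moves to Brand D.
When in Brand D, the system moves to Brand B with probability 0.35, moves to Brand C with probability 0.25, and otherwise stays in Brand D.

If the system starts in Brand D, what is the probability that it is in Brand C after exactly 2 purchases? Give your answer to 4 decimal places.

0.2900

Sum over the intermediate state after 1 purchase:
P = P(Brand D→Brand B)·P(Brand B→Brand C) + P(Brand D→Brand C)·P(Brand C→Brand C) + P(Brand D→Brand D)·P(Brand D→Brand C)
  = 0.35×0.4 + 0.25×0.2 + 0.4×0.25
  = 0.1400 + 0.0500 + 0.1000 = 0.2900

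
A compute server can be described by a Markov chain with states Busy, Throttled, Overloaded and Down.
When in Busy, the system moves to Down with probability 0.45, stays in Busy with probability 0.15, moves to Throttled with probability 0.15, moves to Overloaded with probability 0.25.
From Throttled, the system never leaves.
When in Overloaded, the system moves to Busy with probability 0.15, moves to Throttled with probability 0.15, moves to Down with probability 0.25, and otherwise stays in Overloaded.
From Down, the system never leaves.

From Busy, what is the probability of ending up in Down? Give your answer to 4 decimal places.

Let h(s) be the probability of absorption at Down starting from transient state s. Then h(Down) = 1 and h(Throttled) = 0. By first-step analysis:
h(Busy) = 0.15·h(Busy) + 0.15·0 + 0.25·h(Overloaded) + 0.45·1
h(Overloaded) = 0.15·h(Busy) + 0.15·0 + 0.45·h(Overloaded) + 0.25·1
Solving: h(Busy) = 0.7209, h(Overloaded) = 0.6512.
Starting from Busy, the probability is 0.7209.

0.7209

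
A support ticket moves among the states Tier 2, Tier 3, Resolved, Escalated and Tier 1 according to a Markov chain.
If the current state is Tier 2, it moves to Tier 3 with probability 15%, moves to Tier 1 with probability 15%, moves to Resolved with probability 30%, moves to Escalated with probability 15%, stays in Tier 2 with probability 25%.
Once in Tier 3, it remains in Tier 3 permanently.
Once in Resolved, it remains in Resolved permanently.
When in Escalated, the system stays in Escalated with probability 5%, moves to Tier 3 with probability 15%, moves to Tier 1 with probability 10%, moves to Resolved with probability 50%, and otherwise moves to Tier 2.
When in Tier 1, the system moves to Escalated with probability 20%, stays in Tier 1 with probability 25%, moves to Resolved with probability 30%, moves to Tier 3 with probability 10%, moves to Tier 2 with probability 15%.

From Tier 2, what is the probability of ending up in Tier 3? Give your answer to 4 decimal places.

0.3018

Let h(s) be the probability of absorption at Tier 3 starting from transient state s. Then h(Tier 3) = 1 and h(Resolved) = 0. By first-step analysis:
h(Tier 2) = 0.25·h(Tier 2) + 0.15·1 + 0.3·0 + 0.15·h(Escalated) + 0.15·h(Tier 1)
h(Escalated) = 0.2·h(Tier 2) + 0.15·1 + 0.5·0 + 0.05·h(Escalated) + 0.1·h(Tier 1)
h(Tier 1) = 0.15·h(Tier 2) + 0.1·1 + 0.3·0 + 0.2·h(Escalated) + 0.25·h(Tier 1)
Solving: h(Tier 2) = 0.3018, h(Escalated) = 0.2488, h(Tier 1) = 0.2600.
Starting from Tier 2, the probability is 0.3018.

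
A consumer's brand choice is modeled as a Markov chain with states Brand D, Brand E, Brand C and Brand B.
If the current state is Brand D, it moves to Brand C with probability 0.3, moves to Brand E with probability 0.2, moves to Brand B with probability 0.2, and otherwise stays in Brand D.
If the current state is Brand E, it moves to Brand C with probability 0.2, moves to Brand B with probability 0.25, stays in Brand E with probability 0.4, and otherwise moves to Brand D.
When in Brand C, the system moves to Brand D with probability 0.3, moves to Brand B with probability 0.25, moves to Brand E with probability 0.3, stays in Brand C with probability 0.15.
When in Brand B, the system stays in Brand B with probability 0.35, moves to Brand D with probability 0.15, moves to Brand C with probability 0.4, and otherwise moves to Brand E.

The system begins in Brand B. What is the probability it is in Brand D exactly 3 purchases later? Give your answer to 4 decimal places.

0.2246

Propagate the distribution vector 3 purchases from Brand B.
After 0 purchases: (0.0000, 0.0000, 0.0000, 1.0000)
After 1 purchase: (0.1500, 0.1000, 0.4000, 0.3500)
After 2 purchases: (0.2325, 0.2250, 0.2650, 0.2775)
After 3 purchases: (0.2246, 0.2438, 0.2655, 0.2661)
P(in Brand D after 3 purchases) = 0.2246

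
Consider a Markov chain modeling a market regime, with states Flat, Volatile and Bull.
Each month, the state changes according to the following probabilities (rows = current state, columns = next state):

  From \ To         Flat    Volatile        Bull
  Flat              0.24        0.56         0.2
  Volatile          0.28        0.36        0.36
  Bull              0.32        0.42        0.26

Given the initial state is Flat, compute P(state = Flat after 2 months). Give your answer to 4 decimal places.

Sum over the intermediate state after 1 month:
P = P(Flat→Flat)·P(Flat→Flat) + P(Flat→Volatile)·P(Volatile→Flat) + P(Flat→Bull)·P(Bull→Flat)
  = 0.24×0.24 + 0.56×0.28 + 0.2×0.32
  = 0.0576 + 0.1568 + 0.0640 = 0.2784

0.2784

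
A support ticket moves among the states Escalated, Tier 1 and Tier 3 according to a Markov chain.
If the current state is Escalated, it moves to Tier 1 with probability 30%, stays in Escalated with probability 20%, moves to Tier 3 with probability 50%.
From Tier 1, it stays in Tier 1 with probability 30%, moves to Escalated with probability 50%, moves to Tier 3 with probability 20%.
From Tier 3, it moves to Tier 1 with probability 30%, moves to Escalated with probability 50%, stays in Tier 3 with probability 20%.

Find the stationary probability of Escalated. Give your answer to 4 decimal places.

Let the stationary distribution be π with π = πP and π_1 + π_2 + π_3 = 1.
π_1 = 0.2·π_1 + 0.5·π_2 + 0.5·π_3
π_2 = 0.3·π_1 + 0.3·π_2 + 0.3·π_3
Solving with the normalization constraint gives π = (0.3846, 0.3000, 0.3154).
So the stationary probability of Escalated is 0.3846.

0.3846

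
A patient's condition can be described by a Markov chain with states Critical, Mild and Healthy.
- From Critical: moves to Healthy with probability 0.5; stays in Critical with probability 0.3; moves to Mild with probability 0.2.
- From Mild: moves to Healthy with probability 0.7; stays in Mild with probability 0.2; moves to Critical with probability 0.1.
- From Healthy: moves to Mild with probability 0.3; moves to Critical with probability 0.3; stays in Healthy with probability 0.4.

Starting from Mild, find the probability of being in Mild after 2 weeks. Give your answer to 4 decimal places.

Sum over the intermediate state after 1 week:
P = P(Mild→Critical)·P(Critical→Mild) + P(Mild→Mild)·P(Mild→Mild) + P(Mild→Healthy)·P(Healthy→Mild)
  = 0.1×0.2 + 0.2×0.2 + 0.7×0.3
  = 0.0200 + 0.0400 + 0.2100 = 0.2700

0.2700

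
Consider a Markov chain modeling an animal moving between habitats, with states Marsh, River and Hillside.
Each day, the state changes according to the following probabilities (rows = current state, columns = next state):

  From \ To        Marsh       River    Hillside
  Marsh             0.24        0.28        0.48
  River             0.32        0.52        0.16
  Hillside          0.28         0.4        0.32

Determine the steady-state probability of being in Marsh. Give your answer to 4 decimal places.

0.2852

Let the stationary distribution be π with π = πP and π_1 + π_2 + π_3 = 1.
π_1 = 0.24·π_1 + 0.32·π_2 + 0.28·π_3
π_2 = 0.28·π_1 + 0.52·π_2 + 0.4·π_3
Solving with the normalization constraint gives π = (0.2852, 0.4157, 0.2991).
So the stationary probability of Marsh is 0.2852.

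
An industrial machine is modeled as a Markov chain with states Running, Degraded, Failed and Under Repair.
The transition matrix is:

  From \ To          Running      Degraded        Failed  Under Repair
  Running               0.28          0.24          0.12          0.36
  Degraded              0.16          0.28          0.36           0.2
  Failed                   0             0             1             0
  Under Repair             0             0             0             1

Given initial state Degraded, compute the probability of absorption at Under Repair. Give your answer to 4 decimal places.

Let h(s) be the probability of absorption at Under Repair starting from transient state s. Then h(Under Repair) = 1 and h(Failed) = 0. By first-step analysis:
h(Running) = 0.28·h(Running) + 0.24·h(Degraded) + 0.12·0 + 0.36·1
h(Degraded) = 0.16·h(Running) + 0.28·h(Degraded) + 0.36·0 + 0.2·1
Solving: h(Running) = 0.6400, h(Degraded) = 0.4200.
Starting from Degraded, the probability is 0.4200.

0.4200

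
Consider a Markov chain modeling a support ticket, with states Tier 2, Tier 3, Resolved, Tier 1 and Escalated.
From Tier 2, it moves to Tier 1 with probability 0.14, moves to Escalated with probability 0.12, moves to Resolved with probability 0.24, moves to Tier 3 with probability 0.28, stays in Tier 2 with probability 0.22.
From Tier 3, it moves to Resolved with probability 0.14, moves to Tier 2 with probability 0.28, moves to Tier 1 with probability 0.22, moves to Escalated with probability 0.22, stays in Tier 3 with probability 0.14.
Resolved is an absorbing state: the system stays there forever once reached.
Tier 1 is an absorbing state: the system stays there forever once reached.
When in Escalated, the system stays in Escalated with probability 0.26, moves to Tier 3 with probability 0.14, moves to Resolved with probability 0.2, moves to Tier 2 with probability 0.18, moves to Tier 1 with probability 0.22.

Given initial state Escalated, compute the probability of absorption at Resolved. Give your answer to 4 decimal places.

0.4931

Let h(s) be the probability of absorption at Resolved starting from transient state s. Then h(Resolved) = 1 and h(Tier 1) = 0. By first-step analysis:
h(Tier 2) = 0.22·h(Tier 2) + 0.28·h(Tier 3) + 0.24·1 + 0.14·0 + 0.12·h(Escalated)
h(Tier 3) = 0.28·h(Tier 2) + 0.14·h(Tier 3) + 0.14·1 + 0.22·0 + 0.22·h(Escalated)
h(Escalated) = 0.18·h(Tier 2) + 0.14·h(Tier 3) + 0.2·1 + 0.22·0 + 0.26·h(Escalated)
Solving: h(Tier 2) = 0.5518, h(Tier 3) = 0.4686, h(Escalated) = 0.4931.
Starting from Escalated, the probability is 0.4931.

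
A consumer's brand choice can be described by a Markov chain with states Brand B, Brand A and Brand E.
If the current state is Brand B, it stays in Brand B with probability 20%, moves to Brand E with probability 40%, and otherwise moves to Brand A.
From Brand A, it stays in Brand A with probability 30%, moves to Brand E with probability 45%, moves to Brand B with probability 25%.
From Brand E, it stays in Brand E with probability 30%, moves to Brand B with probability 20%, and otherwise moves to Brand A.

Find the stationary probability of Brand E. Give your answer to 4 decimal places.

0.3817

Let the stationary distribution be π with π = πP and π_1 + π_2 + π_3 = 1.
π_1 = 0.2·π_1 + 0.25·π_2 + 0.2·π_3
π_2 = 0.4·π_1 + 0.3·π_2 + 0.5·π_3
Solving with the normalization constraint gives π = (0.2199, 0.3983, 0.3817).
So the stationary probability of Brand E is 0.3817.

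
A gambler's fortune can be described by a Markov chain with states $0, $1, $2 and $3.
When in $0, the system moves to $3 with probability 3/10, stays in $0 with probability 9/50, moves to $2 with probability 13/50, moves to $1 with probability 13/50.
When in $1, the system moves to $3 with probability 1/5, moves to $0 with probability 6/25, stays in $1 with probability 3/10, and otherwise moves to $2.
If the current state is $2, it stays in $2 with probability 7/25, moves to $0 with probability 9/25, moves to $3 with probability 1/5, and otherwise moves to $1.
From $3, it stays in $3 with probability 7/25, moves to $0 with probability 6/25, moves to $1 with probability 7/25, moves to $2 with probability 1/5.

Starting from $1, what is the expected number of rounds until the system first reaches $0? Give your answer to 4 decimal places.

Let t(s) be the expected number of rounds to first reach $0 from state s, with t($0) = 0. Conditioning on the first round:
t($1) = 1 + 0.3·t($1) + 0.26·t($2) + 0.2·t($3)
t($2) = 1 + 0.16·t($1) + 0.28·t($2) + 0.2·t($3)
t($3) = 1 + 0.28·t($1) + 0.2·t($2) + 0.28·t($3)
Solving: t($1) = 3.7004, t($2) = 3.2473, t($3) = 3.7300.
Expected rounds from $1 to $0: 3.7004.

3.7004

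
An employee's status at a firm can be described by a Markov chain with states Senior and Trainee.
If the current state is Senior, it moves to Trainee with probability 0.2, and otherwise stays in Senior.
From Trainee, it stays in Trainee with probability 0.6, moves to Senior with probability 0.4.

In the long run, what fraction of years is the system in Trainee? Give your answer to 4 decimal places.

0.3333

Let the stationary distribution be π with π = πP and π_1 + π_2 = 1.
π_1 = 0.8·π_1 + 0.4·π_2
Solving with the normalization constraint gives π = (0.6667, 0.3333).
So the stationary probability of Trainee is 0.3333.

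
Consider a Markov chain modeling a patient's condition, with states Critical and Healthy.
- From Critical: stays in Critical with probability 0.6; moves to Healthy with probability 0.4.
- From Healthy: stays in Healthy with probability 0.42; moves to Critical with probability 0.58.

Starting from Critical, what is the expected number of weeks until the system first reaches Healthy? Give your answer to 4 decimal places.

Let t(s) be the expected number of weeks to first reach Healthy from state s, with t(Healthy) = 0. Conditioning on the first week:
t(Critical) = 1 + 0.6·t(Critical)
Solving: t(Critical) = 2.5000.
Expected weeks from Critical to Healthy: 2.5000.

2.5000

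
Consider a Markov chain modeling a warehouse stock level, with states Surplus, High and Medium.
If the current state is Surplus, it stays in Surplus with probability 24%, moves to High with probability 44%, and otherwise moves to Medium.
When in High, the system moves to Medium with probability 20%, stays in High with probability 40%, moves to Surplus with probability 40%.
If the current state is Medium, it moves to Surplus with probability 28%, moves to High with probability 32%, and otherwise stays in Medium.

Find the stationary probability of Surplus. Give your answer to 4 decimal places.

0.3141

Let the stationary distribution be π with π = πP and π_1 + π_2 + π_3 = 1.
π_1 = 0.24·π_1 + 0.4·π_2 + 0.28·π_3
π_2 = 0.44·π_1 + 0.4·π_2 + 0.32·π_3
Solving with the normalization constraint gives π = (0.3141, 0.3888, 0.2971).
So the stationary probability of Surplus is 0.3141.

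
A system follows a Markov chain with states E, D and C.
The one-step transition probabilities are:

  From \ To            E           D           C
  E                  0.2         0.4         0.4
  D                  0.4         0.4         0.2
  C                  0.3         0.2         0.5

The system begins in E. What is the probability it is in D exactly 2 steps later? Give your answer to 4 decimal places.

0.3200

Sum over the intermediate state after 1 step:
P = P(E→E)·P(E→D) + P(E→D)·P(D→D) + P(E→C)·P(C→D)
  = 0.2×0.4 + 0.4×0.4 + 0.4×0.2
  = 0.0800 + 0.1600 + 0.0800 = 0.3200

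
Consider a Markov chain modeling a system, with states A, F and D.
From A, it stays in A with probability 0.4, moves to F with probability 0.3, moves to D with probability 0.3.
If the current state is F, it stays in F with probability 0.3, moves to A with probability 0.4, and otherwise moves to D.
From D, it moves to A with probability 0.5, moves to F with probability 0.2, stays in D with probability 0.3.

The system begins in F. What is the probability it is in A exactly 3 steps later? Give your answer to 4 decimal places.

Propagate the distribution vector 3 steps from F.
After 0 steps: (0.0000, 1.0000, 0.0000)
After 1 step: (0.4000, 0.3000, 0.3000)
After 2 steps: (0.4300, 0.2700, 0.3000)
After 3 steps: (0.4300, 0.2700, 0.3000)
P(in A after 3 steps) = 0.4300

0.4300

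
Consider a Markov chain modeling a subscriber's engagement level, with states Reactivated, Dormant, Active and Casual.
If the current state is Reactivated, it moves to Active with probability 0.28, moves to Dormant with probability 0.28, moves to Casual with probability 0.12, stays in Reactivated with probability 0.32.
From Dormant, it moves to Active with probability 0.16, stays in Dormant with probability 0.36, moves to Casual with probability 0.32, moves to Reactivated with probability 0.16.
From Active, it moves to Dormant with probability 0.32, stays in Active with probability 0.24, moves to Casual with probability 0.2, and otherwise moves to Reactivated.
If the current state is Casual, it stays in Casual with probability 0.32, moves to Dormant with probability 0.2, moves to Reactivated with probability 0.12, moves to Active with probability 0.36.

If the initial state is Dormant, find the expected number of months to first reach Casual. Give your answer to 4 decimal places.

Let t(s) be the expected number of months to first reach Casual from state s, with t(Casual) = 0. Conditioning on the first month:
t(Reactivated) = 1 + 0.32·t(Reactivated) + 0.28·t(Dormant) + 0.28·t(Active)
t(Dormant) = 1 + 0.16·t(Reactivated) + 0.36·t(Dormant) + 0.16·t(Active)
t(Active) = 1 + 0.24·t(Reactivated) + 0.32·t(Dormant) + 0.24·t(Active)
Solving: t(Reactivated) = 4.9620, t(Dormant) = 3.9382, t(Active) = 4.5410.
Expected months from Dormant to Casual: 3.9382.

3.9382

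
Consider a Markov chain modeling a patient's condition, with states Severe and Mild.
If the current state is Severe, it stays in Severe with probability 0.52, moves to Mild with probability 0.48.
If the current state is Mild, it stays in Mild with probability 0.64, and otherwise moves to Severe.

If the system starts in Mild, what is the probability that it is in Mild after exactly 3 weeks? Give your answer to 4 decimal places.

0.5732

Propagate the distribution vector 3 weeks from Mild.
After 0 weeks: (0.0000, 1.0000)
After 1 week: (0.3600, 0.6400)
After 2 weeks: (0.4176, 0.5824)
After 3 weeks: (0.4268, 0.5732)
P(in Mild after 3 weeks) = 0.5732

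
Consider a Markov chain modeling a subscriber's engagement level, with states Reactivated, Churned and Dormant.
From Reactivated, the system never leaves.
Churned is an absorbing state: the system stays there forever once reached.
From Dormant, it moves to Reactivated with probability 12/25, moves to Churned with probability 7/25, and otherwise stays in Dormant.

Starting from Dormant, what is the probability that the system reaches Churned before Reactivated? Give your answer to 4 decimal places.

Let h(s) be the probability of absorption at Churned starting from transient state s. Then h(Churned) = 1 and h(Reactivated) = 0. By first-step analysis:
h(Dormant) = 0.48·0 + 0.28·1 + 0.24·h(Dormant)
Solving: h(Dormant) = 0.3684.
Starting from Dormant, the probability is 0.3684.

0.3684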